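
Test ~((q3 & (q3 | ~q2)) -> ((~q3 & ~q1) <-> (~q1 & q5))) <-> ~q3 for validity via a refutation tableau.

Not valid

Assume the negation and expand:
Initial set: {~(~((q3 & (q3 | ~q2)) -> ((~q3 & ~q1) <-> (~q1 & q5))) <-> ~q3)}.
~(~((q3 & (q3 | ~q2)) -> ((~q3 & ~q1) <-> (~q1 & q5))) <-> ~q3): β-rule — branch into ~((q3 & (q3 | ~q2)) -> ((~q3 & ~q1) <-> (~q1 & q5))), ~~q3  //  ~~((q3 & (q3 | ~q2)) -> ((~q3 & ~q1) <-> (~q1 & q5))), ~q3.
  branch 1 (add ~((q3 & (q3 | ~q2)) -> ((~q3 & ~q1) <-> (~q1 & q5))), ~~q3):
    ~((q3 & (q3 | ~q2)) -> ((~q3 & ~q1) <-> (~q1 & q5))): α-rule — add (q3 & (q3 | ~q2)), ~((~q3 & ~q1) <-> (~q1 & q5)).
    (q3 & (q3 | ~q2)): α-rule — add q3, (q3 | ~q2).
    ~((~q3 & ~q1) <-> (~q1 & q5)): β-rule — branch into (~q3 & ~q1), ~(~q1 & q5)  //  ~(~q3 & ~q1), (~q1 & q5).
      branch 1.1 (add (~q3 & ~q1), ~(~q1 & q5)):
        (~q3 & ~q1): α-rule — add ~q3, ~q1.
        × closes — contains both q3 and ~q3.
      branch 1.2 (add ~(~q3 & ~q1), (~q1 & q5)):
        (~q1 & q5): α-rule — add ~q1, q5.
        (q3 | ~q2): β-rule — branch into q3  //  ~q2.
          branch 1.2.1 (add q3):
            ~(~q3 & ~q1): β-rule — branch into ~~q3  //  ~~q1.
              branch 1.2.1.1 (add ~~q3):
                ○ open, literals {q1=F, q3=T, q5=T}.
              branch 1.2.1.2 (add ~~q1):
                × closes — contains both q1 and ~q1.
          branch 1.2.2 (add ~q2):
            ~(~q3 & ~q1): β-rule — branch into ~~q3  //  ~~q1.
              branch 1.2.2.1 (add ~~q3):
                ○ open, literals {q1=F, q2=F, q3=T, q5=T}.
              branch 1.2.2.2 (add ~~q1):
                × closes — contains both q1 and ~q1.
  branch 2 (add ~~((q3 & (q3 | ~q2)) -> ((~q3 & ~q1) <-> (~q1 & q5))), ~q3):
    ~~((q3 & (q3 | ~q2)) -> ((~q3 & ~q1) <-> (~q1 & q5))): β-rule — branch into ~(q3 & (q3 | ~q2))  //  ((~q3 & ~q1) <-> (~q1 & q5)).
      branch 2.1 (add ~(q3 & (q3 | ~q2))):
        ~(q3 & (q3 | ~q2)): β-rule — branch into ~q3  //  ~(q3 | ~q2).
          branch 2.1.1 (add ~q3):
            ○ open, literals {q3=F}.
          branch 2.1.2 (add ~(q3 | ~q2)):
            ~(q3 | ~q2): α-rule — add ~q3, ~~q2.
            ○ open, literals {q2=T, q3=F}.
      branch 2.2 (add ((~q3 & ~q1) <-> (~q1 & q5))):
        ((~q3 & ~q1) <-> (~q1 & q5)): β-rule — branch into (~q3 & ~q1), (~q1 & q5)  //  ~(~q3 & ~q1), ~(~q1 & q5).
          branch 2.2.1 (add (~q3 & ~q1), (~q1 & q5)):
            (~q3 & ~q1): α-rule — add ~q3, ~q1.
            (~q1 & q5): α-rule — add ~q1, q5.
            ○ open, literals {q1=F, q3=F, q5=T}.
          branch 2.2.2 (add ~(~q3 & ~q1), ~(~q1 & q5)):
            ~(~q3 & ~q1): β-rule — branch into ~~q3  //  ~~q1.
              branch 2.2.2.1 (add ~~q3):
                × closes — contains both q3 and ~q3.
              branch 2.2.2.2 (add ~~q1):
                ~(~q1 & q5): β-rule — branch into ~~q1  //  ~q5.
                  branch 2.2.2.2.1 (add ~~q1):
                    ○ open, literals {q1=T, q3=F}.
                  branch 2.2.2.2.2 (add ~q5):
                    ○ open, literals {q1=T, q3=F, q5=F}.
4 branches closed, 7 open.
An open branch gives a countermodel: q1=F, q3=T, q5=T (unmentioned atoms arbitrary); under it the original formula is false.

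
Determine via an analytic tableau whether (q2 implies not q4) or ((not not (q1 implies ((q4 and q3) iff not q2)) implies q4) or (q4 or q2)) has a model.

Initial set: {((q2 implies not q4) or ((not not (q1 implies ((q4 and q3) iff not q2)) implies q4) or (q4 or q2)))}.
((q2 implies not q4) or ((not not (q1 implies ((q4 and q3) iff not q2)) implies q4) or (q4 or q2))): β-rule — branch into (q2 implies not q4)  //  ((not not (q1 implies ((q4 and q3) iff not q2)) implies q4) or (q4 or q2)).
  branch 1 (add (q2 implies not q4)):
    (q2 implies not q4): β-rule — branch into not q2  //  not q4.
      branch 1.1 (add not q2):
        ○ open, literals {q2=F}.
      branch 1.2 (add not q4):
        ○ open, literals {q4=F}.
  branch 2 (add ((not not (q1 implies ((q4 and q3) iff not q2)) implies q4) or (q4 or q2))):
    ((not not (q1 implies ((q4 and q3) iff not q2)) implies q4) or (q4 or q2)): β-rule — branch into (not not (q1 implies ((q4 and q3) iff not q2)) implies q4)  //  (q4 or q2).
      branch 2.1 (add (not not (q1 implies ((q4 and q3) iff not q2)) implies q4)):
        (not not (q1 implies ((q4 and q3) iff not q2)) implies q4): β-rule — branch into not not not (q1 implies ((q4 and q3) iff not q2))  //  q4.
          branch 2.1.1 (add not not not (q1 implies ((q4 and q3) iff not q2))):
            not not not (q1 implies ((q4 and q3) iff not q2)): drop double negation, giving not (q1 implies ((q4 and q3) iff not q2)).
            not (q1 implies ((q4 and q3) iff not q2)): α-rule — add q1, not ((q4 and q3) iff not q2).
            not ((q4 and q3) iff not q2): β-rule — branch into (q4 and q3), not not q2  //  not (q4 and q3), not q2.
              branch 2.1.1.1 (add (q4 and q3), not not q2):
                (q4 and q3): α-rule — add q4, q3.
                ○ open, literals {q1=T, q2=T, q3=T, q4=T}.
              branch 2.1.1.2 (add not (q4 and q3), not q2):
                not (q4 and q3): β-rule — branch into not q4  //  not q3.
                  branch 2.1.1.2.1 (add not q4):
                    ○ open, literals {q1=T, q2=F, q4=F}.
                  branch 2.1.1.2.2 (add not q3):
                    ○ open, literals {q1=T, q2=F, q3=F}.
          branch 2.1.2 (add q4):
            ○ open, literals {q4=T}.
      branch 2.2 (add (q4 or q2)):
        (q4 or q2): β-rule — branch into q4  //  q2.
          branch 2.2.1 (add q4):
            ○ open, literals {q4=T}.
          branch 2.2.2 (add q2):
            ○ open, literals {q2=T}.
0 branches closed, 8 open.
An open branch gives a satisfying assignment: q2=F.

Satisfiable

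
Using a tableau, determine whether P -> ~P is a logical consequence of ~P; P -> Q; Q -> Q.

Initial set: {~P; (P -> Q); (Q -> Q); ~(P -> ~P)}.
~(P -> ~P): α-rule — add P, ~~P.
× closes — contains both P and ~P.
All 1 branch closes.
Every branch closed, so the premises entail the conclusion.

Yes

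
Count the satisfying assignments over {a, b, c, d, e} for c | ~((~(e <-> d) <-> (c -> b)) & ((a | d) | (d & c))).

26

Initial set: {T (c | ~((~(e <-> d) <-> (c -> b)) & ((a | d) | (d & c))))}.
T (c | ~((~(e <-> d) <-> (c -> b)) & ((a | d) | (d & c)))): β-rule — branch into T c  //  T ~((~(e <-> d) <-> (c -> b)) & ((a | d) | (d & c))).
  branch 1 (add T c):
    ○ open, literals {c=true}.
  branch 2 (add T ~((~(e <-> d) <-> (c -> b)) & ((a | d) | (d & c)))):
    T ~((~(e <-> d) <-> (c -> b)) & ((a | d) | (d & c))): β-rule — branch into F (~(e <-> d) <-> (c -> b))  //  F ((a | d) | (d & c)).
      branch 2.1 (add F (~(e <-> d) <-> (c -> b))):
        F (~(e <-> d) <-> (c -> b)): β-rule — branch into T ~(e <-> d), F (c -> b)  //  F ~(e <-> d), T (c -> b).
          branch 2.1.1 (add T ~(e <-> d), F (c -> b)):
            F (c -> b): α-rule — add T c, F b.
            T ~(e <-> d): β-rule — branch into T e, F d  //  F e, T d.
              branch 2.1.1.1 (add T e, F d):
                ○ open, literals {b=false, c=true, d=false, e=true}.
              branch 2.1.1.2 (add F e, T d):
                ○ open, literals {b=false, c=true, d=true, e=false}.
          branch 2.1.2 (add F ~(e <-> d), T (c -> b)):
            F ~(e <-> d): β-rule — branch into T e, T d  //  F e, F d.
              branch 2.1.2.1 (add T e, T d):
                T (c -> b): β-rule — branch into F c  //  T b.
                  branch 2.1.2.1.1 (add F c):
                    ○ open, literals {c=false, d=true, e=true}.
                  branch 2.1.2.1.2 (add T b):
                    ○ open, literals {b=true, d=true, e=true}.
              branch 2.1.2.2 (add F e, F d):
                T (c -> b): β-rule — branch into F c  //  T b.
                  branch 2.1.2.2.1 (add F c):
                    ○ open, literals {c=false, d=false, e=false}.
                  branch 2.1.2.2.2 (add T b):
                    ○ open, literals {b=true, d=false, e=false}.
      branch 2.2 (add F ((a | d) | (d & c))):
        F ((a | d) | (d & c)): α-rule — add F (a | d), F (d & c).
        F (a | d): α-rule — add F a, F d.
        F (d & c): β-rule — branch into F d  //  F c.
          branch 2.2.1 (add F d):
            ○ open, literals {a=false, d=false}.
          branch 2.2.2 (add F c):
            ○ open, literals {a=false, c=false, d=false}.
0 branches closed, 9 open.
Each open branch fixes some atoms; the unmentioned ones are free. Counting distinct full assignments: branch {c=true} (a, b, d, e) contributes 16 new; branch {b=false, c=true, d=false, e=true} (a) contributes 0 new; branch {b=false, c=true, d=true, e=false} (a) contributes 0 new; branch {c=false, d=true, e=true} (a, b) contributes 4 new; branch {b=true, d=true, e=true} (a, c) contributes 0 new; branch {c=false, d=false, e=false} (a, b) contributes 4 new; branch {b=true, d=false, e=false} (a, c) contributes 0 new; branch {a=false, d=false} (b, c, e) contributes 2 new; branch {a=false, c=false, d=false} (b, e) contributes 0 new. Total: 26.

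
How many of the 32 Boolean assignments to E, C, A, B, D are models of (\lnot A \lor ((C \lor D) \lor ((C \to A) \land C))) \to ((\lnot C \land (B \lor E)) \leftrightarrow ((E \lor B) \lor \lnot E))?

Initial set: {((\lnot A \lor ((C \lor D) \lor ((C \to A) \land C))) \to ((\lnot C \land (B \lor E)) \leftrightarrow ((E \lor B) \lor \lnot E)))}.
((\lnot A \lor ((C \lor D) \lor ((C \to A) \land C))) \to ((\lnot C \land (B \lor E)) \leftrightarrow ((E \lor B) \lor \lnot E))): β-rule — branch into \lnot (\lnot A \lor ((C \lor D) \lor ((C \to A) \land C)))  //  ((\lnot C \land (B \lor E)) \leftrightarrow ((E \lor B) \lor \lnot E)).
  branch 1 (add \lnot (\lnot A \lor ((C \lor D) \lor ((C \to A) \land C)))):
    \lnot (\lnot A \lor ((C \lor D) \lor ((C \to A) \land C))): α-rule — add \lnot \lnot A, \lnot ((C \lor D) \lor ((C \to A) \land C)).
    \lnot ((C \lor D) \lor ((C \to A) \land C)): α-rule — add \lnot (C \lor D), \lnot ((C \to A) \land C).
    \lnot (C \lor D): α-rule — add \lnot C, \lnot D.
    \lnot ((C \to A) \land C): β-rule — branch into \lnot (C \to A)  //  \lnot C.
      branch 1.1 (add \lnot (C \to A)):
        \lnot (C \to A): α-rule — add C, \lnot A.
        × closes — contains both C and \lnot C.
      branch 1.2 (add \lnot C):
        ○ open, literals {A=1, C=0, D=0}.
  branch 2 (add ((\lnot C \land (B \lor E)) \leftrightarrow ((E \lor B) \lor \lnot E))):
    ((\lnot C \land (B \lor E)) \leftrightarrow ((E \lor B) \lor \lnot E)): β-rule — branch into (\lnot C \land (B \lor E)), ((E \lor B) \lor \lnot E)  //  \lnot (\lnot C \land (B \lor E)), \lnot ((E \lor B) \lor \lnot E).
      branch 2.1 (add (\lnot C \land (B \lor E)), ((E \lor B) \lor \lnot E)):
        (\lnot C \land (B \lor E)): α-rule — add \lnot C, (B \lor E).
        ((E \lor B) \lor \lnot E): β-rule — branch into (E \lor B)  //  \lnot E.
          branch 2.1.1 (add (E \lor B)):
            (B \lor E): β-rule — branch into B  //  E.
              branch 2.1.1.1 (add B):
                (E \lor B): β-rule — branch into E  //  B.
                  branch 2.1.1.1.1 (add E):
                    ○ open, literals {B=1, C=0, E=1}.
                  branch 2.1.1.1.2 (add B):
                    ○ open, literals {B=1, C=0}.
              branch 2.1.1.2 (add E):
                (E \lor B): β-rule — branch into E  //  B.
                  branch 2.1.1.2.1 (add E):
                    ○ open, literals {C=0, E=1}.
                  branch 2.1.1.2.2 (add B):
                    ○ open, literals {B=1, C=0, E=1}.
          branch 2.1.2 (add \lnot E):
            (B \lor E): β-rule — branch into B  //  E.
              branch 2.1.2.1 (add B):
                ○ open, literals {B=1, C=0, E=0}.
              branch 2.1.2.2 (add E):
                × closes — contains both E and \lnot E.
      branch 2.2 (add \lnot (\lnot C \land (B \lor E)), \lnot ((E \lor B) \lor \lnot E)):
        \lnot ((E \lor B) \lor \lnot E): α-rule — add \lnot (E \lor B), \lnot \lnot E.
        \lnot (E \lor B): α-rule — add \lnot E, \lnot B.
        × closes — contains both E and \lnot E.
3 branches closed, 6 open.
Each open branch fixes some atoms; the unmentioned ones are free. Counting distinct full assignments: branch {A=1, C=0, D=0} (E, B) contributes 4 new; branch {B=1, C=0, E=1} (A, D) contributes 3 new; branch {B=1, C=0} (E, A, D) contributes 3 new; branch {C=0, E=1} (A, B, D) contributes 3 new; branch {B=1, C=0, E=1} (A, D) contributes 0 new; branch {B=1, C=0, E=0} (A, D) contributes 0 new. Total: 13.

13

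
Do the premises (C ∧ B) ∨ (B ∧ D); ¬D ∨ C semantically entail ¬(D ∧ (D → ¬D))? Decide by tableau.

Yes

Initial set: {((C ∧ B) ∨ (B ∧ D)); (¬D ∨ C); ¬¬(D ∧ (D → ¬D))}.
¬¬(D ∧ (D → ¬D)): α-rule — add D, (D → ¬D).
((C ∧ B) ∨ (B ∧ D)): β-rule — branch into (C ∧ B)  //  (B ∧ D).
  branch 1 (add (C ∧ B)):
    (C ∧ B): α-rule — add C, B.
    (¬D ∨ C): β-rule — branch into ¬D  //  C.
      branch 1.1 (add ¬D):
        × closes — contains both D and ¬D.
      branch 1.2 (add C):
        (D → ¬D): β-rule — branch into ¬D  //  ¬D.
          branch 1.2.1 (add ¬D):
            × closes — contains both D and ¬D.
          branch 1.2.2 (add ¬D):
            × closes — contains both D and ¬D.
  branch 2 (add (B ∧ D)):
    (B ∧ D): α-rule — add B, D.
    (¬D ∨ C): β-rule — branch into ¬D  //  C.
      branch 2.1 (add ¬D):
        × closes — contains both D and ¬D.
      branch 2.2 (add C):
        (D → ¬D): β-rule — branch into ¬D  //  ¬D.
          branch 2.2.1 (add ¬D):
            × closes — contains both D and ¬D.
          branch 2.2.2 (add ¬D):
            × closes — contains both D and ¬D.
All 6 branches close.
Every branch closed, so the premises entail the conclusion.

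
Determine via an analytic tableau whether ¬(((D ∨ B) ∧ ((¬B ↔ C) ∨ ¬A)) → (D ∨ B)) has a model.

Unsatisfiable

Initial set: {¬(((D ∨ B) ∧ ((¬B ↔ C) ∨ ¬A)) → (D ∨ B))}.
¬(((D ∨ B) ∧ ((¬B ↔ C) ∨ ¬A)) → (D ∨ B)): α-rule — add ((D ∨ B) ∧ ((¬B ↔ C) ∨ ¬A)), ¬(D ∨ B).
((D ∨ B) ∧ ((¬B ↔ C) ∨ ¬A)): α-rule — add (D ∨ B), ((¬B ↔ C) ∨ ¬A).
¬(D ∨ B): α-rule — add ¬D, ¬B.
(D ∨ B): β-rule — branch into D  //  B.
  branch 1 (add D):
    × closes — contains both D and ¬D.
  branch 2 (add B):
    × closes — contains both B and ¬B.
All 2 branches close.
Every branch closed; the formula is unsatisfiable.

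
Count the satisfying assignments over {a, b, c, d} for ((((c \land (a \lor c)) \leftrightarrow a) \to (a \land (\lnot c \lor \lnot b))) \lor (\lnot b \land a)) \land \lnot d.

Initial set: {(((((c \land (a \lor c)) \leftrightarrow a) \to (a \land (\lnot c \lor \lnot b))) \lor (\lnot b \land a)) \land \lnot d)}.
(((((c \land (a \lor c)) \leftrightarrow a) \to (a \land (\lnot c \lor \lnot b))) \lor (\lnot b \land a)) \land \lnot d): α-rule — add ((((c \land (a \lor c)) \leftrightarrow a) \to (a \land (\lnot c \lor \lnot b))) \lor (\lnot b \land a)), \lnot d.
((((c \land (a \lor c)) \leftrightarrow a) \to (a \land (\lnot c \lor \lnot b))) \lor (\lnot b \land a)): β-rule — branch into (((c \land (a \lor c)) \leftrightarrow a) \to (a \land (\lnot c \lor \lnot b)))  //  (\lnot b \land a).
  branch 1 (add (((c \land (a \lor c)) \leftrightarrow a) \to (a \land (\lnot c \lor \lnot b)))):
    (((c \land (a \lor c)) \leftrightarrow a) \to (a \land (\lnot c \lor \lnot b))): β-rule — branch into \lnot ((c \land (a \lor c)) \leftrightarrow a)  //  (a \land (\lnot c \lor \lnot b)).
      branch 1.1 (add \lnot ((c \land (a \lor c)) \leftrightarrow a)):
        \lnot ((c \land (a \lor c)) \leftrightarrow a): β-rule — branch into (c \land (a \lor c)), \lnot a  //  \lnot (c \land (a \lor c)), a.
          branch 1.1.1 (add (c \land (a \lor c)), \lnot a):
            (c \land (a \lor c)): α-rule — add c, (a \lor c).
            (a \lor c): β-rule — branch into a  //  c.
              branch 1.1.1.1 (add a):
                × closes — contains both a and \lnot a.
              branch 1.1.1.2 (add c):
                ○ open, literals {a=F, c=T, d=F}.
          branch 1.1.2 (add \lnot (c \land (a \lor c)), a):
            \lnot (c \land (a \lor c)): β-rule — branch into \lnot c  //  \lnot (a \lor c).
              branch 1.1.2.1 (add \lnot c):
                ○ open, literals {a=T, c=F, d=F}.
              branch 1.1.2.2 (add \lnot (a \lor c)):
                \lnot (a \lor c): α-rule — add \lnot a, \lnot c.
                × closes — contains both a and \lnot a.
      branch 1.2 (add (a \land (\lnot c \lor \lnot b))):
        (a \land (\lnot c \lor \lnot b)): α-rule — add a, (\lnot c \lor \lnot b).
        (\lnot c \lor \lnot b): β-rule — branch into \lnot c  //  \lnot b.
          branch 1.2.1 (add \lnot c):
            ○ open, literals {a=T, c=F, d=F}.
          branch 1.2.2 (add \lnot b):
            ○ open, literals {a=T, b=F, d=F}.
  branch 2 (add (\lnot b \land a)):
    (\lnot b \land a): α-rule — add \lnot b, a.
    ○ open, literals {a=T, b=F, d=F}.
2 branches closed, 5 open.
Each open branch fixes some atoms; the unmentioned ones are free. Counting distinct full assignments: branch {a=F, c=T, d=F} (b) contributes 2 new; branch {a=T, c=F, d=F} (b) contributes 2 new; branch {a=T, c=F, d=F} (b) contributes 0 new; branch {a=T, b=F, d=F} (c) contributes 1 new; branch {a=T, b=F, d=F} (c) contributes 0 new. Total: 5.

5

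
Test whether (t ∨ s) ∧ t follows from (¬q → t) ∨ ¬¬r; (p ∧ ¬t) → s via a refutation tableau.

No

Initial set: {((¬q → t) ∨ ¬¬r); ((p ∧ ¬t) → s); ¬((t ∨ s) ∧ t)}.
((¬q → t) ∨ ¬¬r): β-rule — branch into (¬q → t)  //  ¬¬r.
  branch 1 (add (¬q → t)):
    ((p ∧ ¬t) → s): β-rule — branch into ¬(p ∧ ¬t)  //  s.
      branch 1.1 (add ¬(p ∧ ¬t)):
        ¬((t ∨ s) ∧ t): β-rule — branch into ¬(t ∨ s)  //  ¬t.
          branch 1.1.1 (add ¬(t ∨ s)):
            ¬(t ∨ s): α-rule — add ¬t, ¬s.
            (¬q → t): β-rule — branch into ¬¬q  //  t.
              branch 1.1.1.1 (add ¬¬q):
                ¬(p ∧ ¬t): β-rule — branch into ¬p  //  ¬¬t.
                  branch 1.1.1.1.1 (add ¬p):
                    ○ open, literals {p=false, q=true, s=false, t=false}.
                  branch 1.1.1.1.2 (add ¬¬t):
                    × closes — contains both t and ¬t.
              branch 1.1.1.2 (add t):
                × closes — contains both t and ¬t.
          branch 1.1.2 (add ¬t):
            (¬q → t): β-rule — branch into ¬¬q  //  t.
              branch 1.1.2.1 (add ¬¬q):
                ¬(p ∧ ¬t): β-rule — branch into ¬p  //  ¬¬t.
                  branch 1.1.2.1.1 (add ¬p):
                    ○ open, literals {p=false, q=true, t=false}.
                  branch 1.1.2.1.2 (add ¬¬t):
                    × closes — contains both t and ¬t.
              branch 1.1.2.2 (add t):
                × closes — contains both t and ¬t.
      branch 1.2 (add s):
        ¬((t ∨ s) ∧ t): β-rule — branch into ¬(t ∨ s)  //  ¬t.
          branch 1.2.1 (add ¬(t ∨ s)):
            ¬(t ∨ s): α-rule — add ¬t, ¬s.
            × closes — contains both s and ¬s.
          branch 1.2.2 (add ¬t):
            (¬q → t): β-rule — branch into ¬¬q  //  t.
              branch 1.2.2.1 (add ¬¬q):
                ○ open, literals {q=true, s=true, t=false}.
              branch 1.2.2.2 (add t):
                × closes — contains both t and ¬t.
  branch 2 (add ¬¬r):
    ¬¬r: drop double negation, giving r.
    ((p ∧ ¬t) → s): β-rule — branch into ¬(p ∧ ¬t)  //  s.
      branch 2.1 (add ¬(p ∧ ¬t)):
        ¬((t ∨ s) ∧ t): β-rule — branch into ¬(t ∨ s)  //  ¬t.
          branch 2.1.1 (add ¬(t ∨ s)):
            ¬(t ∨ s): α-rule — add ¬t, ¬s.
            ¬(p ∧ ¬t): β-rule — branch into ¬p  //  ¬¬t.
              branch 2.1.1.1 (add ¬p):
                ○ open, literals {p=false, r=true, s=false, t=false}.
              branch 2.1.1.2 (add ¬¬t):
                × closes — contains both t and ¬t.
          branch 2.1.2 (add ¬t):
            ¬(p ∧ ¬t): β-rule — branch into ¬p  //  ¬¬t.
              branch 2.1.2.1 (add ¬p):
                ○ open, literals {p=false, r=true, t=false}.
              branch 2.1.2.2 (add ¬¬t):
                × closes — contains both t and ¬t.
      branch 2.2 (add s):
        ¬((t ∨ s) ∧ t): β-rule — branch into ¬(t ∨ s)  //  ¬t.
          branch 2.2.1 (add ¬(t ∨ s)):
            ¬(t ∨ s): α-rule — add ¬t, ¬s.
            × closes — contains both s and ¬s.
          branch 2.2.2 (add ¬t):
            ○ open, literals {r=true, s=true, t=false}.
9 branches closed, 6 open.
An open branch gives a countermodel: p=false, q=true, s=false, t=false (unmentioned atoms arbitrary); the premises hold there but the conclusion fails.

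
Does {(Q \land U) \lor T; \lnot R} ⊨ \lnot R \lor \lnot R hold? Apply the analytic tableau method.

Initial set: {T ((Q \land U) \lor T); T \lnot R; F (\lnot R \lor \lnot R)}.
F (\lnot R \lor \lnot R): α-rule — add F \lnot R, F \lnot R.
× closes — contains both R and \lnot R.
All 1 branch closes.
Every branch closed, so the premises entail the conclusion.

Yes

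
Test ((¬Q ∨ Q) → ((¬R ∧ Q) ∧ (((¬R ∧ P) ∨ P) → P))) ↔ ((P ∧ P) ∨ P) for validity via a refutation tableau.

Assume the negation and expand:
Initial set: {¬(((¬Q ∨ Q) → ((¬R ∧ Q) ∧ (((¬R ∧ P) ∨ P) → P))) ↔ ((P ∧ P) ∨ P))}.
¬(((¬Q ∨ Q) → ((¬R ∧ Q) ∧ (((¬R ∧ P) ∨ P) → P))) ↔ ((P ∧ P) ∨ P)): β-rule — branch into ((¬Q ∨ Q) → ((¬R ∧ Q) ∧ (((¬R ∧ P) ∨ P) → P))), ¬((P ∧ P) ∨ P)  //  ¬((¬Q ∨ Q) → ((¬R ∧ Q) ∧ (((¬R ∧ P) ∨ P) → P))), ((P ∧ P) ∨ P).
  branch 1 (add ((¬Q ∨ Q) → ((¬R ∧ Q) ∧ (((¬R ∧ P) ∨ P) → P))), ¬((P ∧ P) ∨ P)):
    ¬((P ∧ P) ∨ P): α-rule — add ¬(P ∧ P), ¬P.
    ((¬Q ∨ Q) → ((¬R ∧ Q) ∧ (((¬R ∧ P) ∨ P) → P))): β-rule — branch into ¬(¬Q ∨ Q)  //  ((¬R ∧ Q) ∧ (((¬R ∧ P) ∨ P) → P)).
      branch 1.1 (add ¬(¬Q ∨ Q)):
        ¬(¬Q ∨ Q): α-rule — add ¬¬Q, ¬Q.
        × closes — contains both Q and ¬Q.
      branch 1.2 (add ((¬R ∧ Q) ∧ (((¬R ∧ P) ∨ P) → P))):
        ((¬R ∧ Q) ∧ (((¬R ∧ P) ∨ P) → P)): α-rule — add (¬R ∧ Q), (((¬R ∧ P) ∨ P) → P).
        (¬R ∧ Q): α-rule — add ¬R, Q.
        ¬(P ∧ P): β-rule — branch into ¬P  //  ¬P.
          branch 1.2.1 (add ¬P):
            (((¬R ∧ P) ∨ P) → P): β-rule — branch into ¬((¬R ∧ P) ∨ P)  //  P.
              branch 1.2.1.1 (add ¬((¬R ∧ P) ∨ P)):
                ¬((¬R ∧ P) ∨ P): α-rule — add ¬(¬R ∧ P), ¬P.
                ¬(¬R ∧ P): β-rule — branch into ¬¬R  //  ¬P.
                  branch 1.2.1.1.1 (add ¬¬R):
                    × closes — contains both R and ¬R.
                  branch 1.2.1.1.2 (add ¬P):
                    ○ open, literals {P=false, Q=true, R=false}.
              branch 1.2.1.2 (add P):
                × closes — contains both P and ¬P.
          branch 1.2.2 (add ¬P):
            (((¬R ∧ P) ∨ P) → P): β-rule — branch into ¬((¬R ∧ P) ∨ P)  //  P.
              branch 1.2.2.1 (add ¬((¬R ∧ P) ∨ P)):
                ¬((¬R ∧ P) ∨ P): α-rule — add ¬(¬R ∧ P), ¬P.
                ¬(¬R ∧ P): β-rule — branch into ¬¬R  //  ¬P.
                  branch 1.2.2.1.1 (add ¬¬R):
                    × closes — contains both R and ¬R.
                  branch 1.2.2.1.2 (add ¬P):
                    ○ open, literals {P=false, Q=true, R=false}.
              branch 1.2.2.2 (add P):
                × closes — contains both P and ¬P.
  branch 2 (add ¬((¬Q ∨ Q) → ((¬R ∧ Q) ∧ (((¬R ∧ P) ∨ P) → P))), ((P ∧ P) ∨ P)):
    ¬((¬Q ∨ Q) → ((¬R ∧ Q) ∧ (((¬R ∧ P) ∨ P) → P))): α-rule — add (¬Q ∨ Q), ¬((¬R ∧ Q) ∧ (((¬R ∧ P) ∨ P) → P)).
    ((P ∧ P) ∨ P): β-rule — branch into (P ∧ P)  //  P.
      branch 2.1 (add (P ∧ P)):
        (P ∧ P): α-rule — add P, P.
        (¬Q ∨ Q): β-rule — branch into ¬Q  //  Q.
          branch 2.1.1 (add ¬Q):
            ¬((¬R ∧ Q) ∧ (((¬R ∧ P) ∨ P) → P)): β-rule — branch into ¬(¬R ∧ Q)  //  ¬(((¬R ∧ P) ∨ P) → P).
              branch 2.1.1.1 (add ¬(¬R ∧ Q)):
                ¬(¬R ∧ Q): β-rule — branch into ¬¬R  //  ¬Q.
                  branch 2.1.1.1.1 (add ¬¬R):
                    ○ open, literals {P=true, Q=false, R=true}.
                  branch 2.1.1.1.2 (add ¬Q):
                    ○ open, literals {P=true, Q=false}.
              branch 2.1.1.2 (add ¬(((¬R ∧ P) ∨ P) → P)):
                ¬(((¬R ∧ P) ∨ P) → P): α-rule — add ((¬R ∧ P) ∨ P), ¬P.
                × closes — contains both P and ¬P.
          branch 2.1.2 (add Q):
            ¬((¬R ∧ Q) ∧ (((¬R ∧ P) ∨ P) → P)): β-rule — branch into ¬(¬R ∧ Q)  //  ¬(((¬R ∧ P) ∨ P) → P).
              branch 2.1.2.1 (add ¬(¬R ∧ Q)):
                ¬(¬R ∧ Q): β-rule — branch into ¬¬R  //  ¬Q.
                  branch 2.1.2.1.1 (add ¬¬R):
                    ○ open, literals {P=true, Q=true, R=true}.
                  branch 2.1.2.1.2 (add ¬Q):
                    × closes — contains both Q and ¬Q.
              branch 2.1.2.2 (add ¬(((¬R ∧ P) ∨ P) → P)):
                ¬(((¬R ∧ P) ∨ P) → P): α-rule — add ((¬R ∧ P) ∨ P), ¬P.
                × closes — contains both P and ¬P.
      branch 2.2 (add P):
        (¬Q ∨ Q): β-rule — branch into ¬Q  //  Q.
          branch 2.2.1 (add ¬Q):
            ¬((¬R ∧ Q) ∧ (((¬R ∧ P) ∨ P) → P)): β-rule — branch into ¬(¬R ∧ Q)  //  ¬(((¬R ∧ P) ∨ P) → P).
              branch 2.2.1.1 (add ¬(¬R ∧ Q)):
                ¬(¬R ∧ Q): β-rule — branch into ¬¬R  //  ¬Q.
                  branch 2.2.1.1.1 (add ¬¬R):
                    ○ open, literals {P=true, Q=false, R=true}.
                  branch 2.2.1.1.2 (add ¬Q):
                    ○ open, literals {P=true, Q=false}.
              branch 2.2.1.2 (add ¬(((¬R ∧ P) ∨ P) → P)):
                ¬(((¬R ∧ P) ∨ P) → P): α-rule — add ((¬R ∧ P) ∨ P), ¬P.
                × closes — contains both P and ¬P.
          branch 2.2.2 (add Q):
            ¬((¬R ∧ Q) ∧ (((¬R ∧ P) ∨ P) → P)): β-rule — branch into ¬(¬R ∧ Q)  //  ¬(((¬R ∧ P) ∨ P) → P).
              branch 2.2.2.1 (add ¬(¬R ∧ Q)):
                ¬(¬R ∧ Q): β-rule — branch into ¬¬R  //  ¬Q.
                  branch 2.2.2.1.1 (add ¬¬R):
                    ○ open, literals {P=true, Q=true, R=true}.
                  branch 2.2.2.1.2 (add ¬Q):
                    × closes — contains both Q and ¬Q.
              branch 2.2.2.2 (add ¬(((¬R ∧ P) ∨ P) → P)):
                ¬(((¬R ∧ P) ∨ P) → P): α-rule — add ((¬R ∧ P) ∨ P), ¬P.
                × closes — contains both P and ¬P.
11 branches closed, 8 open.
An open branch gives a countermodel: P=false, Q=true, R=false (unmentioned atoms arbitrary); under it the original formula is false.

Not valid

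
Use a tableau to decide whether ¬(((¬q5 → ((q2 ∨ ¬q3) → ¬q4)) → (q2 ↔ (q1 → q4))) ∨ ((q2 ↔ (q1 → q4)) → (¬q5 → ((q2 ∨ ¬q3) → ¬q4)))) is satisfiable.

Initial set: {¬(((¬q5 → ((q2 ∨ ¬q3) → ¬q4)) → (q2 ↔ (q1 → q4))) ∨ ((q2 ↔ (q1 → q4)) → (¬q5 → ((q2 ∨ ¬q3) → ¬q4))))}.
¬(((¬q5 → ((q2 ∨ ¬q3) → ¬q4)) → (q2 ↔ (q1 → q4))) ∨ ((q2 ↔ (q1 → q4)) → (¬q5 → ((q2 ∨ ¬q3) → ¬q4)))): α-rule — add ¬((¬q5 → ((q2 ∨ ¬q3) → ¬q4)) → (q2 ↔ (q1 → q4))), ¬((q2 ↔ (q1 → q4)) → (¬q5 → ((q2 ∨ ¬q3) → ¬q4))).
¬((¬q5 → ((q2 ∨ ¬q3) → ¬q4)) → (q2 ↔ (q1 → q4))): α-rule — add (¬q5 → ((q2 ∨ ¬q3) → ¬q4)), ¬(q2 ↔ (q1 → q4)).
¬((q2 ↔ (q1 → q4)) → (¬q5 → ((q2 ∨ ¬q3) → ¬q4))): α-rule — add (q2 ↔ (q1 → q4)), ¬(¬q5 → ((q2 ∨ ¬q3) → ¬q4)).
¬(¬q5 → ((q2 ∨ ¬q3) → ¬q4)): α-rule — add ¬q5, ¬((q2 ∨ ¬q3) → ¬q4).
¬((q2 ∨ ¬q3) → ¬q4): α-rule — add (q2 ∨ ¬q3), ¬¬q4.
(¬q5 → ((q2 ∨ ¬q3) → ¬q4)): β-rule — branch into ¬¬q5  //  ((q2 ∨ ¬q3) → ¬q4).
  branch 1 (add ¬¬q5):
    × closes — contains both q5 and ¬q5.
  branch 2 (add ((q2 ∨ ¬q3) → ¬q4)):
    ¬(q2 ↔ (q1 → q4)): β-rule — branch into q2, ¬(q1 → q4)  //  ¬q2, (q1 → q4).
      branch 2.1 (add q2, ¬(q1 → q4)):
        ¬(q1 → q4): α-rule — add q1, ¬q4.
        × closes — contains both q4 and ¬q4.
      branch 2.2 (add ¬q2, (q1 → q4)):
        (q2 ↔ (q1 → q4)): β-rule — branch into q2, (q1 → q4)  //  ¬q2, ¬(q1 → q4).
          branch 2.2.1 (add q2, (q1 → q4)):
            × closes — contains both q2 and ¬q2.
          branch 2.2.2 (add ¬q2, ¬(q1 → q4)):
            ¬(q1 → q4): α-rule — add q1, ¬q4.
            × closes — contains both q4 and ¬q4.
All 4 branches close.
Every branch closed; the formula is unsatisfiable.

Unsatisfiable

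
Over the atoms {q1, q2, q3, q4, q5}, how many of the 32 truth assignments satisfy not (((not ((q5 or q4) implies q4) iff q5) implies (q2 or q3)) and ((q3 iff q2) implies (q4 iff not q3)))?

10

Initial set: {not (((not ((q5 or q4) implies q4) iff q5) implies (q2 or q3)) and ((q3 iff q2) implies (q4 iff not q3)))}.
not (((not ((q5 or q4) implies q4) iff q5) implies (q2 or q3)) and ((q3 iff q2) implies (q4 iff not q3))): β-rule — branch into not ((not ((q5 or q4) implies q4) iff q5) implies (q2 or q3))  //  not ((q3 iff q2) implies (q4 iff not q3)).
  branch 1 (add not ((not ((q5 or q4) implies q4) iff q5) implies (q2 or q3))):
    not ((not ((q5 or q4) implies q4) iff q5) implies (q2 or q3)): α-rule — add (not ((q5 or q4) implies q4) iff q5), not (q2 or q3).
    not (q2 or q3): α-rule — add not q2, not q3.
    (not ((q5 or q4) implies q4) iff q5): β-rule — branch into not ((q5 or q4) implies q4), q5  //  not not ((q5 or q4) implies q4), not q5.
      branch 1.1 (add not ((q5 or q4) implies q4), q5):
        not ((q5 or q4) implies q4): α-rule — add (q5 or q4), not q4.
        (q5 or q4): β-rule — branch into q5  //  q4.
          branch 1.1.1 (add q5):
            ○ open, literals {q2=false, q3=false, q4=false, q5=true}.
          branch 1.1.2 (add q4):
            × closes — contains both q4 and not q4.
      branch 1.2 (add not not ((q5 or q4) implies q4), not q5):
        not not ((q5 or q4) implies q4): β-rule — branch into not (q5 or q4)  //  q4.
          branch 1.2.1 (add not (q5 or q4)):
            not (q5 or q4): α-rule — add not q5, not q4.
            ○ open, literals {q2=false, q3=false, q4=false, q5=false}.
          branch 1.2.2 (add q4):
            ○ open, literals {q2=false, q3=false, q4=true, q5=false}.
  branch 2 (add not ((q3 iff q2) implies (q4 iff not q3))):
    not ((q3 iff q2) implies (q4 iff not q3)): α-rule — add (q3 iff q2), not (q4 iff not q3).
    (q3 iff q2): β-rule — branch into q3, q2  //  not q3, not q2.
      branch 2.1 (add q3, q2):
        not (q4 iff not q3): β-rule — branch into q4, not not q3  //  not q4, not q3.
          branch 2.1.1 (add q4, not not q3):
            ○ open, literals {q2=true, q3=true, q4=true}.
          branch 2.1.2 (add not q4, not q3):
            × closes — contains both q3 and not q3.
      branch 2.2 (add not q3, not q2):
        not (q4 iff not q3): β-rule — branch into q4, not not q3  //  not q4, not q3.
          branch 2.2.1 (add q4, not not q3):
            × closes — contains both q3 and not q3.
          branch 2.2.2 (add not q4, not q3):
            ○ open, literals {q2=false, q3=false, q4=false}.
3 branches closed, 5 open.
Each open branch fixes some atoms; the unmentioned ones are free. Counting distinct full assignments: branch {q2=false, q3=false, q4=false, q5=true} (q1) contributes 2 new; branch {q2=false, q3=false, q4=false, q5=false} (q1) contributes 2 new; branch {q2=false, q3=false, q4=true, q5=false} (q1) contributes 2 new; branch {q2=true, q3=true, q4=true} (q1, q5) contributes 4 new; branch {q2=false, q3=false, q4=false} (q1, q5) contributes 0 new. Total: 10.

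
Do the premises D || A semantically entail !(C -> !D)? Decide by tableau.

No

Initial set: {(D || A); !!(C -> !D)}.
(D || A): β-rule — branch into D  //  A.
  branch 1 (add D):
    !!(C -> !D): β-rule — branch into !C  //  !D.
      branch 1.1 (add !C):
        ○ open, literals {C=false, D=true}.
      branch 1.2 (add !D):
        × closes — contains both D and !D.
  branch 2 (add A):
    !!(C -> !D): β-rule — branch into !C  //  !D.
      branch 2.1 (add !C):
        ○ open, literals {A=true, C=false}.
      branch 2.2 (add !D):
        ○ open, literals {A=true, D=false}.
1 branch closed, 3 open.
An open branch gives a countermodel: C=false, D=true (unmentioned atoms arbitrary); the premises hold there but the conclusion fails.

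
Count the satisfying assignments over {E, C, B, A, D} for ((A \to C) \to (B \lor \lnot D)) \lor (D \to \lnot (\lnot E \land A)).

31

Initial set: {(((A \to C) \to (B \lor \lnot D)) \lor (D \to \lnot (\lnot E \land A)))}.
(((A \to C) \to (B \lor \lnot D)) \lor (D \to \lnot (\lnot E \land A))): β-rule — branch into ((A \to C) \to (B \lor \lnot D))  //  (D \to \lnot (\lnot E \land A)).
  branch 1 (add ((A \to C) \to (B \lor \lnot D))):
    ((A \to C) \to (B \lor \lnot D)): β-rule — branch into \lnot (A \to C)  //  (B \lor \lnot D).
      branch 1.1 (add \lnot (A \to C)):
        \lnot (A \to C): α-rule — add A, \lnot C.
        ○ open, literals {A=true, C=false}.
      branch 1.2 (add (B \lor \lnot D)):
        (B \lor \lnot D): β-rule — branch into B  //  \lnot D.
          branch 1.2.1 (add B):
            ○ open, literals {B=true}.
          branch 1.2.2 (add \lnot D):
            ○ open, literals {D=false}.
  branch 2 (add (D \to \lnot (\lnot E \land A))):
    (D \to \lnot (\lnot E \land A)): β-rule — branch into \lnot D  //  \lnot (\lnot E \land A).
      branch 2.1 (add \lnot D):
        ○ open, literals {D=false}.
      branch 2.2 (add \lnot (\lnot E \land A)):
        \lnot (\lnot E \land A): β-rule — branch into \lnot \lnot E  //  \lnot A.
          branch 2.2.1 (add \lnot \lnot E):
            ○ open, literals {E=true}.
          branch 2.2.2 (add \lnot A):
            ○ open, literals {A=false}.
0 branches closed, 6 open.
Each open branch fixes some atoms; the unmentioned ones are free. Counting distinct full assignments: branch {A=true, C=false} (E, B, D) contributes 8 new; branch {B=true} (E, C, A, D) contributes 12 new; branch {D=false} (E, C, B, A) contributes 6 new; branch {D=false} (E, C, B, A) contributes 0 new; branch {E=true} (C, B, A, D) contributes 3 new; branch {A=false} (E, C, B, D) contributes 2 new. Total: 31.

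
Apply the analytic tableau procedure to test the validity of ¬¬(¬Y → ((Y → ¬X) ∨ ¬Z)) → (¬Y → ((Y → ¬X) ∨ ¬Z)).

Assume the negation and expand:
Initial set: {¬(¬¬(¬Y → ((Y → ¬X) ∨ ¬Z)) → (¬Y → ((Y → ¬X) ∨ ¬Z)))}.
¬(¬¬(¬Y → ((Y → ¬X) ∨ ¬Z)) → (¬Y → ((Y → ¬X) ∨ ¬Z))): α-rule — add ¬¬(¬Y → ((Y → ¬X) ∨ ¬Z)), ¬(¬Y → ((Y → ¬X) ∨ ¬Z)).
¬¬(¬Y → ((Y → ¬X) ∨ ¬Z)): drop double negation, giving (¬Y → ((Y → ¬X) ∨ ¬Z)).
¬(¬Y → ((Y → ¬X) ∨ ¬Z)): α-rule — add ¬Y, ¬((Y → ¬X) ∨ ¬Z).
¬((Y → ¬X) ∨ ¬Z): α-rule — add ¬(Y → ¬X), ¬¬Z.
¬(Y → ¬X): α-rule — add Y, ¬¬X.
× closes — contains both Y and ¬Y.
All 1 branch closes.
Every branch closed, so the negation is unsatisfiable and the formula is valid.

Valid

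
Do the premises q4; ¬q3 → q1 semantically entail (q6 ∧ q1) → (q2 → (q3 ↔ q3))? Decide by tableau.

Initial set: {q4; (¬q3 → q1); ¬((q6 ∧ q1) → (q2 → (q3 ↔ q3)))}.
¬((q6 ∧ q1) → (q2 → (q3 ↔ q3))): α-rule — add (q6 ∧ q1), ¬(q2 → (q3 ↔ q3)).
(q6 ∧ q1): α-rule — add q6, q1.
¬(q2 → (q3 ↔ q3)): α-rule — add q2, ¬(q3 ↔ q3).
(¬q3 → q1): β-rule — branch into ¬¬q3  //  q1.
  branch 1 (add ¬¬q3):
    ¬(q3 ↔ q3): β-rule — branch into q3, ¬q3  //  ¬q3, q3.
      branch 1.1 (add q3, ¬q3):
        × closes — contains both q3 and ¬q3.
      branch 1.2 (add ¬q3, q3):
        × closes — contains both q3 and ¬q3.
  branch 2 (add q1):
    ¬(q3 ↔ q3): β-rule — branch into q3, ¬q3  //  ¬q3, q3.
      branch 2.1 (add q3, ¬q3):
        × closes — contains both q3 and ¬q3.
      branch 2.2 (add ¬q3, q3):
        × closes — contains both q3 and ¬q3.
All 4 branches close.
Every branch closed, so the premises entail the conclusion.

Yes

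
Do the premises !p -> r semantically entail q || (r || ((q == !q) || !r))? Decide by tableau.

Yes

Initial set: {(!p -> r); !(q || (r || ((q == !q) || !r)))}.
!(q || (r || ((q == !q) || !r))): α-rule — add !q, !(r || ((q == !q) || !r)).
!(r || ((q == !q) || !r)): α-rule — add !r, !((q == !q) || !r).
!((q == !q) || !r): α-rule — add !(q == !q), !!r.
× closes — contains both r and !r.
All 1 branch closes.
Every branch closed, so the premises entail the conclusion.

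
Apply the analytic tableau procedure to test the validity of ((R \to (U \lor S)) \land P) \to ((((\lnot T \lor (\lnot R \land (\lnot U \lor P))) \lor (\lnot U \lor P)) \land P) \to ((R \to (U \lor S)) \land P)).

Assume the negation and expand:
Initial set: {\lnot (((R \to (U \lor S)) \land P) \to ((((\lnot T \lor (\lnot R \land (\lnot U \lor P))) \lor (\lnot U \lor P)) \land P) \to ((R \to (U \lor S)) \land P)))}.
\lnot (((R \to (U \lor S)) \land P) \to ((((\lnot T \lor (\lnot R \land (\lnot U \lor P))) \lor (\lnot U \lor P)) \land P) \to ((R \to (U \lor S)) \land P))): α-rule — add ((R \to (U \lor S)) \land P), \lnot ((((\lnot T \lor (\lnot R \land (\lnot U \lor P))) \lor (\lnot U \lor P)) \land P) \to ((R \to (U \lor S)) \land P)).
((R \to (U \lor S)) \land P): α-rule — add (R \to (U \lor S)), P.
\lnot ((((\lnot T \lor (\lnot R \land (\lnot U \lor P))) \lor (\lnot U \lor P)) \land P) \to ((R \to (U \lor S)) \land P)): α-rule — add (((\lnot T \lor (\lnot R \land (\lnot U \lor P))) \lor (\lnot U \lor P)) \land P), \lnot ((R \to (U \lor S)) \land P).
(((\lnot T \lor (\lnot R \land (\lnot U \lor P))) \lor (\lnot U \lor P)) \land P): α-rule — add ((\lnot T \lor (\lnot R \land (\lnot U \lor P))) \lor (\lnot U \lor P)), P.
(R \to (U \lor S)): β-rule — branch into \lnot R  //  (U \lor S).
  branch 1 (add \lnot R):
    \lnot ((R \to (U \lor S)) \land P): β-rule — branch into \lnot (R \to (U \lor S))  //  \lnot P.
      branch 1.1 (add \lnot (R \to (U \lor S))):
        \lnot (R \to (U \lor S)): α-rule — add R, \lnot (U \lor S).
        × closes — contains both R and \lnot R.
      branch 1.2 (add \lnot P):
        × closes — contains both P and \lnot P.
  branch 2 (add (U \lor S)):
    \lnot ((R \to (U \lor S)) \land P): β-rule — branch into \lnot (R \to (U \lor S))  //  \lnot P.
      branch 2.1 (add \lnot (R \to (U \lor S))):
        \lnot (R \to (U \lor S)): α-rule — add R, \lnot (U \lor S).
        \lnot (U \lor S): α-rule — add \lnot U, \lnot S.
        ((\lnot T \lor (\lnot R \land (\lnot U \lor P))) \lor (\lnot U \lor P)): β-rule — branch into (\lnot T \lor (\lnot R \land (\lnot U \lor P)))  //  (\lnot U \lor P).
          branch 2.1.1 (add (\lnot T \lor (\lnot R \land (\lnot U \lor P)))):
            (U \lor S): β-rule — branch into U  //  S.
              branch 2.1.1.1 (add U):
                × closes — contains both U and \lnot U.
              branch 2.1.1.2 (add S):
                × closes — contains both S and \lnot S.
          branch 2.1.2 (add (\lnot U \lor P)):
            (U \lor S): β-rule — branch into U  //  S.
              branch 2.1.2.1 (add U):
                × closes — contains both U and \lnot U.
              branch 2.1.2.2 (add S):
                × closes — contains both S and \lnot S.
      branch 2.2 (add \lnot P):
        × closes — contains both P and \lnot P.
All 7 branches close.
Every branch closed, so the negation is unsatisfiable and the formula is valid.

Valid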